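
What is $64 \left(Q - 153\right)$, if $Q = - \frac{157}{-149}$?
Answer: $- \frac{1448960}{149} \approx -9724.6$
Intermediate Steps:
$Q = \frac{157}{149}$ ($Q = \left(-157\right) \left(- \frac{1}{149}\right) = \frac{157}{149} \approx 1.0537$)
$64 \left(Q - 153\right) = 64 \left(\frac{157}{149} - 153\right) = 64 \left(- \frac{22640}{149}\right) = - \frac{1448960}{149}$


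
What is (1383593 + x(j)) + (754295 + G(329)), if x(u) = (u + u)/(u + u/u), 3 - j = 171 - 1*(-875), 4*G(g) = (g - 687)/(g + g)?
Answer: 1465814256097/685636 ≈ 2.1379e+6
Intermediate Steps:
G(g) = (-687 + g)/(8*g) (G(g) = ((g - 687)/(g + g))/4 = ((-687 + g)/((2*g)))/4 = ((-687 + g)*(1/(2*g)))/4 = ((-687 + g)/(2*g))/4 = (-687 + g)/(8*g))
j = -1043 (j = 3 - (171 - 1*(-875)) = 3 - (171 + 875) = 3 - 1*1046 = 3 - 1046 = -1043)
x(u) = 2*u/(1 + u) (x(u) = (2*u)/(u + 1) = (2*u)/(1 + u) = 2*u/(1 + u))
(1383593 + x(j)) + (754295 + G(329)) = (1383593 + 2*(-1043)/(1 - 1043)) + (754295 + (⅛)*(-687 + 329)/329) = (1383593 + 2*(-1043)/(-1042)) + (754295 + (⅛)*(1/329)*(-358)) = (1383593 + 2*(-1043)*(-1/1042)) + (754295 - 179/1316) = (1383593 + 1043/521) + 992652041/1316 = 720852996/521 + 992652041/1316 = 1465814256097/685636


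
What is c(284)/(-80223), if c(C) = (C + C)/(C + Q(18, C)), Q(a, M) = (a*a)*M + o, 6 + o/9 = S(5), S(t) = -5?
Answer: -568/7396640823 ≈ -7.6792e-8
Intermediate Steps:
o = -99 (o = -54 + 9*(-5) = -54 - 45 = -99)
Q(a, M) = -99 + M*a² (Q(a, M) = (a*a)*M - 99 = a²*M - 99 = M*a² - 99 = -99 + M*a²)
c(C) = 2*C/(-99 + 325*C) (c(C) = (C + C)/(C + (-99 + C*18²)) = (2*C)/(C + (-99 + C*324)) = (2*C)/(C + (-99 + 324*C)) = (2*C)/(-99 + 325*C) = 2*C/(-99 + 325*C))
c(284)/(-80223) = (2*284/(-99 + 325*284))/(-80223) = (2*284/(-99 + 92300))*(-1/80223) = (2*284/92201)*(-1/80223) = (2*284*(1/92201))*(-1/80223) = (568/92201)*(-1/80223) = -568/7396640823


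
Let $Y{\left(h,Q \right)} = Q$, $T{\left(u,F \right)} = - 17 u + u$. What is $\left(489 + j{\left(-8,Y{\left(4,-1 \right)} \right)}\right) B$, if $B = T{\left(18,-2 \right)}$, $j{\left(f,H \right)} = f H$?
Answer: $-143136$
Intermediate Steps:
$T{\left(u,F \right)} = - 16 u$
$j{\left(f,H \right)} = H f$
$B = -288$ ($B = \left(-16\right) 18 = -288$)
$\left(489 + j{\left(-8,Y{\left(4,-1 \right)} \right)}\right) B = \left(489 - -8\right) \left(-288\right) = \left(489 + 8\right) \left(-288\right) = 497 \left(-288\right) = -143136$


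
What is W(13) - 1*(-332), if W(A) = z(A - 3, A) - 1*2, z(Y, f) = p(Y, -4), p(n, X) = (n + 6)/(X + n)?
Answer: 998/3 ≈ 332.67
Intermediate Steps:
p(n, X) = (6 + n)/(X + n)
z(Y, f) = (6 + Y)/(-4 + Y)
W(A) = -2 + (3 + A)/(-7 + A) (W(A) = (6 + (A - 3))/(-4 + (A - 3)) - 1*2 = (6 + (-3 + A))/(-4 + (-3 + A)) - 2 = (3 + A)/(-7 + A) - 2 = -2 + (3 + A)/(-7 + A))
W(13) - 1*(-332) = (17 - 1*13)/(-7 + 13) - 1*(-332) = (17 - 13)/6 + 332 = (1/6)*4 + 332 = 2/3 + 332 = 998/3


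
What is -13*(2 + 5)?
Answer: -91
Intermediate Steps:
-13*(2 + 5) = -13*7 = -91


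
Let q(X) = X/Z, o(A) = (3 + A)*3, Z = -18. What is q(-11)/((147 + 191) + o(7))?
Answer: 11/6624 ≈ 0.0016606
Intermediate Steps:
o(A) = 9 + 3*A
q(X) = -X/18 (q(X) = X/(-18) = X*(-1/18) = -X/18)
q(-11)/((147 + 191) + o(7)) = (-1/18*(-11))/((147 + 191) + (9 + 3*7)) = 11/(18*(338 + (9 + 21))) = 11/(18*(338 + 30)) = (11/18)/368 = (11/18)*(1/368) = 11/6624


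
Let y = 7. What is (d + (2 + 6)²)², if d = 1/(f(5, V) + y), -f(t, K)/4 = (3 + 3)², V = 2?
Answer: 76860289/18769 ≈ 4095.1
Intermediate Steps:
f(t, K) = -144 (f(t, K) = -4*(3 + 3)² = -4*6² = -4*36 = -144)
d = -1/137 (d = 1/(-144 + 7) = 1/(-137) = -1/137 ≈ -0.0072993)
(d + (2 + 6)²)² = (-1/137 + (2 + 6)²)² = (-1/137 + 8²)² = (-1/137 + 64)² = (8767/137)² = 76860289/18769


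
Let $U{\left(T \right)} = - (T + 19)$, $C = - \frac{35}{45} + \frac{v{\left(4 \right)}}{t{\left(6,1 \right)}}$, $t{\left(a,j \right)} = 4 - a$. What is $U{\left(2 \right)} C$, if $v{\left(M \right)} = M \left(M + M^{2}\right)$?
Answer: $\frac{2569}{3} \approx 856.33$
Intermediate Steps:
$C = - \frac{367}{9}$ ($C = - \frac{35}{45} + \frac{4^{2} \left(1 + 4\right)}{4 - 6} = \left(-35\right) \frac{1}{45} + \frac{16 \cdot 5}{4 - 6} = - \frac{7}{9} + \frac{80}{-2} = - \frac{7}{9} + 80 \left(- \frac{1}{2}\right) = - \frac{7}{9} - 40 = - \frac{367}{9} \approx -40.778$)
$U{\left(T \right)} = -19 - T$ ($U{\left(T \right)} = - (19 + T) = -19 - T$)
$U{\left(2 \right)} C = \left(-19 - 2\right) \left(- \frac{367}{9}\right) = \left(-21\right) \left(- \frac{367}{9}\right) = \frac{2569}{3}$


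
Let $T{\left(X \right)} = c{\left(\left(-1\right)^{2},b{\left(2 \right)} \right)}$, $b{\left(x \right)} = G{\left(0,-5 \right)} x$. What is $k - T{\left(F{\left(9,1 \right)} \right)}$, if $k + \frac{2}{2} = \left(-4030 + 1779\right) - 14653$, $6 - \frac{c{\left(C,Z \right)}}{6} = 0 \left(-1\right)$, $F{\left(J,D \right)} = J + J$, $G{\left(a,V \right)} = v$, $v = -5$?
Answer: $-16941$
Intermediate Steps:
$G{\left(a,V \right)} = -5$
$F{\left(J,D \right)} = 2 J$
$b{\left(x \right)} = - 5 x$
$c{\left(C,Z \right)} = 36$ ($c{\left(C,Z \right)} = 36 - 6 \cdot 0 \left(-1\right) = 36 - 0 = 36 + 0 = 36$)
$T{\left(X \right)} = 36$
$k = -16905$ ($k = -1 + \left(\left(-4030 + 1779\right) - 14653\right) = -1 - 16904 = -16905$)
$k - T{\left(F{\left(9,1 \right)} \right)} = -16905 - 36 = -16941$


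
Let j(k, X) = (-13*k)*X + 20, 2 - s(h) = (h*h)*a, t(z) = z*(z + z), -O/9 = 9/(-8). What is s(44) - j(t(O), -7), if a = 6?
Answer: -969339/32 ≈ -30292.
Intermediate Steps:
O = 81/8 (O = -81/(-8) = -81*(-1)/8 = -9*(-9/8) = 81/8 ≈ 10.125)
t(z) = 2*z**2 (t(z) = z*(2*z) = 2*z**2)
s(h) = 2 - 6*h**2 (s(h) = 2 - h*h*6 = 2 - h**2*6 = 2 - 6*h**2)
j(k, X) = 20 - 13*X*k (j(k, X) = -13*X*k + 20 = 20 - 13*X*k)
s(44) - j(t(O), -7) = (2 - 6*44**2) - (20 - 13*(-7)*2*(81/8)**2) = (2 - 6*1936) - (20 - 13*(-7)*2*(6561/64)) = (2 - 11616) - (20 - 13*(-7)*6561/32) = -11614 - (20 + 597051/32) = -11614 - 1*597691/32 = -11614 - 597691/32 = -969339/32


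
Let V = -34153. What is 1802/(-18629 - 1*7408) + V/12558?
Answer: -43422437/15570126 ≈ -2.7888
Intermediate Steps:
1802/(-18629 - 1*7408) + V/12558 = 1802/(-18629 - 1*7408) - 34153/12558 = 1802/(-18629 - 7408) - 34153*1/12558 = 1802/(-26037) - 4879/1794 = 1802*(-1/26037) - 4879/1794 = -1802/26037 - 4879/1794 = -43422437/15570126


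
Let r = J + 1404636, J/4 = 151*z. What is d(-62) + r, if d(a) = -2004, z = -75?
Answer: 1357332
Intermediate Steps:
J = -45300 (J = 4*(151*(-75)) = 4*(-11325) = -45300)
r = 1359336 (r = -45300 + 1404636 = 1359336)
d(-62) + r = -2004 + 1359336 = 1357332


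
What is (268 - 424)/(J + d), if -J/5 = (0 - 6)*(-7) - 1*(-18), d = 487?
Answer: -156/187 ≈ -0.83422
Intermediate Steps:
J = -300 (J = -5*((0 - 6)*(-7) - 1*(-18)) = -5*(-6*(-7) + 18) = -5*(42 + 18) = -5*60 = -300)
(268 - 424)/(J + d) = (268 - 424)/(-300 + 487) = -156/187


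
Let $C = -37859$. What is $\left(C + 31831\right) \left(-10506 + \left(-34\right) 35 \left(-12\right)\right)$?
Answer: $-22749672$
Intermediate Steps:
$\left(C + 31831\right) \left(-10506 + \left(-34\right) 35 \left(-12\right)\right) = \left(-37859 + 31831\right) \left(-10506 + \left(-34\right) 35 \left(-12\right)\right) = - 6028 \left(-10506 - -14280\right) = - 6028 \left(-10506 + 14280\right) = \left(-6028\right) 3774 = -22749672$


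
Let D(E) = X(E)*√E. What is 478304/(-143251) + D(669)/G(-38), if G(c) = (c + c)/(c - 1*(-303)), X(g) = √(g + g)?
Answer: -478304/143251 - 177285*√2/76 ≈ -3302.3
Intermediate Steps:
X(g) = √2*√g (X(g) = √(2*g) = √2*√g)
D(E) = E*√2 (D(E) = (√2*√E)*√E = E*√2)
G(c) = 2*c/(303 + c) (G(c) = (2*c)/(c + 303) = (2*c)/(303 + c) = 2*c/(303 + c))
478304/(-143251) + D(669)/G(-38) = 478304/(-143251) + (669*√2)/((2*(-38)/(303 - 38))) = 478304*(-1/143251) + (669*√2)/((2*(-38)/265)) = -478304/143251 + (669*√2)/((2*(-38)*(1/265))) = -478304/143251 + (669*√2)/(-76/265) = -478304/143251 + (669*√2)*(-265/76) = -478304/143251 - 177285*√2/76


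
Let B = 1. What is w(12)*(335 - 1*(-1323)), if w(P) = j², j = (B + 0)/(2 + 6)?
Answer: 829/32 ≈ 25.906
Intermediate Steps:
j = ⅛ (j = (1 + 0)/(2 + 6) = 1/8 = 1*(⅛) = ⅛ ≈ 0.12500)
w(P) = 1/64 (w(P) = (⅛)² = 1/64)
w(12)*(335 - 1*(-1323)) = (335 - 1*(-1323))/64 = (335 + 1323)/64 = (1/64)*1658 = 829/32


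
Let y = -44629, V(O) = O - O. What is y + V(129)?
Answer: -44629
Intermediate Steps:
V(O) = 0
y + V(129) = -44629 + 0 = -44629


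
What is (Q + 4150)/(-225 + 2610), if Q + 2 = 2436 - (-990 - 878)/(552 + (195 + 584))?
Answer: 973908/352715 ≈ 2.7612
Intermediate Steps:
Q = 3241522/1331 (Q = -2 + (2436 - (-990 - 878)/(552 + (195 + 584))) = -2 + (2436 - (-1868)/(552 + 779)) = -2 + (2436 - (-1868)/1331) = -2 + (2436 - 1*(-1868/1331)) = -2 + (2436 + 1868/1331) = -2 + 3244184/1331 = 3241522/1331 ≈ 2435.4)
(Q + 4150)/(-225 + 2610) = (3241522/1331 + 4150)/(-225 + 2610) = (8765172/1331)/2385 = (8765172/1331)*(1/2385) = 973908/352715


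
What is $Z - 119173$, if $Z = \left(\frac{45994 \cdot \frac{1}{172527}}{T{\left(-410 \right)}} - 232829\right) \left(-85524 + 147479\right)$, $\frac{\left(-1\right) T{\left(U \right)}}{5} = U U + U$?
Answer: $- \frac{208665793805763082247}{14465526315} \approx -1.4425 \cdot 10^{10}$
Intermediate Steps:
$T{\left(U \right)} = - 5 U - 5 U^{2}$ ($T{\left(U \right)} = - 5 \left(U U + U\right) = - 5 \left(U^{2} + U\right) = - 5 \left(U + U^{2}\right) = - 5 U - 5 U^{2}$)
$Z = - \frac{208664069905595544752}{14465526315}$ ($Z = \left(\frac{45994 \cdot \frac{1}{172527}}{\left(-5\right) \left(-410\right) \left(1 - 410\right)} - 232829\right) \left(-85524 + 147479\right) = \left(\frac{45994 \cdot \frac{1}{172527}}{\left(-5\right) \left(-410\right) \left(-409\right)} - 232829\right) 61955 = \left(\frac{45994}{172527 \left(-838450\right)} - 232829\right) 61955 = \left(\frac{45994}{172527} \left(- \frac{1}{838450}\right) - 232829\right) 61955 = \left(- \frac{22997}{72327631575} - 232829\right) 61955 = \left(- \frac{16839970131998672}{72327631575}\right) 61955 = - \frac{208664069905595544752}{14465526315} \approx -1.4425 \cdot 10^{10}$)
$Z - 119173 = - \frac{208664069905595544752}{14465526315} - 119173 = - \frac{208665793805763082247}{14465526315}$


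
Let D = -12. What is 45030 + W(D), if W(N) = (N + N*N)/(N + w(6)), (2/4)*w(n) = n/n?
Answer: 225084/5 ≈ 45017.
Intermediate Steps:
w(n) = 2 (w(n) = 2*(n/n) = 2*1 = 2)
W(N) = (N + N²)/(2 + N) (W(N) = (N + N*N)/(N + 2) = (N + N²)/(2 + N))
45030 + W(D) = 45030 - 12*(1 - 12)/(2 - 12) = 45030 - 12*(-11)/(-10) = 45030 - 12*(-⅒)*(-11) = 45030 - 66/5 = 225084/5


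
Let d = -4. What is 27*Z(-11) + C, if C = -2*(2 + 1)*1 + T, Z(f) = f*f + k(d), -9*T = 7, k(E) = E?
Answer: 28370/9 ≈ 3152.2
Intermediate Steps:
T = -7/9 (T = -⅑*7 = -7/9 ≈ -0.77778)
Z(f) = -4 + f² (Z(f) = f*f - 4 = f² - 4 = -4 + f²)
C = -61/9 (C = -2*(2 + 1)*1 - 7/9 = -2*3*1 - 7/9 = -6*1 - 7/9 = -6 - 7/9 = -61/9 ≈ -6.7778)
27*Z(-11) + C = 27*(-4 + (-11)²) - 61/9 = 27*(-4 + 121) - 61/9 = 27*117 - 61/9 = 3159 - 61/9 = 28370/9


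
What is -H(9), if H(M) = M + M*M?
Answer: -90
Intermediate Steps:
H(M) = M + M²
-H(9) = -9*(1 + 9) = -9*10 = -1*90 = -90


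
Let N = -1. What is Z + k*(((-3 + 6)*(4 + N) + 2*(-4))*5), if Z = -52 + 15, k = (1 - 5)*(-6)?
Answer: 83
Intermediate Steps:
k = 24 (k = -4*(-6) = 24)
Z = -37
Z + k*(((-3 + 6)*(4 + N) + 2*(-4))*5) = -37 + 24*(((-3 + 6)*(4 - 1) + 2*(-4))*5) = -37 + 24*((3*3 - 8)*5) = -37 + 24*((9 - 8)*5) = -37 + 24*(1*5) = -37 + 24*5 = -37 + 120 = 83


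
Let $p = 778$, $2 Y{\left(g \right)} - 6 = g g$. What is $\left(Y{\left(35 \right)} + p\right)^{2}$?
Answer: $\frac{7767369}{4} \approx 1.9418 \cdot 10^{6}$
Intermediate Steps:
$Y{\left(g \right)} = 3 + \frac{g^{2}}{2}$ ($Y{\left(g \right)} = 3 + \frac{g g}{2} = 3 + \frac{g^{2}}{2}$)
$\left(Y{\left(35 \right)} + p\right)^{2} = \left(\left(3 + \frac{35^{2}}{2}\right) + 778\right)^{2} = \left(\left(3 + \frac{1}{2} \cdot 1225\right) + 778\right)^{2} = \left(\left(3 + \frac{1225}{2}\right) + 778\right)^{2} = \left(\frac{1231}{2} + 778\right)^{2} = \left(\frac{2787}{2}\right)^{2} = \frac{7767369}{4}$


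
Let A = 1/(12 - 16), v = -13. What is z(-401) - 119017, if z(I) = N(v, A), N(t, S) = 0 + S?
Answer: -476069/4 ≈ -1.1902e+5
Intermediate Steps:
A = -¼ (A = 1/(-4) = -¼ ≈ -0.25000)
N(t, S) = S
z(I) = -¼
z(-401) - 119017 = -¼ - 119017 = -476069/4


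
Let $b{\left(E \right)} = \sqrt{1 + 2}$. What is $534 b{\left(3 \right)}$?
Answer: $534 \sqrt{3} \approx 924.92$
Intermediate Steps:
$b{\left(E \right)} = \sqrt{3}$
$534 b{\left(3 \right)} = 534 \sqrt{3}$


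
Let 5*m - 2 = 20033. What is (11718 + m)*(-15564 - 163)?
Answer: -247307075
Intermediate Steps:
m = 4007 (m = ⅖ + (⅕)*20033 = ⅖ + 20033/5 = 4007)
(11718 + m)*(-15564 - 163) = (11718 + 4007)*(-15564 - 163) = 15725*(-15727) = -247307075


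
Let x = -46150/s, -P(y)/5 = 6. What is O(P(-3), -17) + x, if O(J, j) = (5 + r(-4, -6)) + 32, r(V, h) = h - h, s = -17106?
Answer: 339536/8553 ≈ 39.698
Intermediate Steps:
P(y) = -30 (P(y) = -5*6 = -30)
r(V, h) = 0
x = 23075/8553 (x = -46150/(-17106) = -46150*(-1/17106) = 23075/8553 ≈ 2.6979)
O(J, j) = 37 (O(J, j) = (5 + 0) + 32 = 5 + 32 = 37)
O(P(-3), -17) + x = 37 + 23075/8553 = 339536/8553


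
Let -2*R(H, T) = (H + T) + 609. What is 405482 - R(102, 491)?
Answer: 406083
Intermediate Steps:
R(H, T) = -609/2 - H/2 - T/2 (R(H, T) = -((H + T) + 609)/2 = -(609 + H + T)/2 = -609/2 - H/2 - T/2)
405482 - R(102, 491) = 405482 - (-609/2 - ½*102 - ½*491) = 405482 - (-609/2 - 51 - 491/2) = 405482 - 1*(-601) = 405482 + 601 = 406083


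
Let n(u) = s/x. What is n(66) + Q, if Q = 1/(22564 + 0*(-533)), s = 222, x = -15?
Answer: -1669731/112820 ≈ -14.800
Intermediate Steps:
n(u) = -74/5 (n(u) = 222/(-15) = 222*(-1/15) = -74/5)
Q = 1/22564 (Q = 1/(22564 + 0) = 1/22564 ≈ 4.4318e-5)
n(66) + Q = -74/5 + 1/22564 = -1669731/112820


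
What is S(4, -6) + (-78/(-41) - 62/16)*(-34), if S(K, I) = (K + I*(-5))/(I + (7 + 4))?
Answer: 60571/820 ≈ 73.867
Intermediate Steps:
S(K, I) = (K - 5*I)/(11 + I) (S(K, I) = (K - 5*I)/(I + 11) = (K - 5*I)/(11 + I))
S(4, -6) + (-78/(-41) - 62/16)*(-34) = (4 - 5*(-6))/(11 - 6) + (-78/(-41) - 62/16)*(-34) = (4 + 30)/5 + (-78*(-1/41) - 62*1/16)*(-34) = (⅕)*34 + (78/41 - 31/8)*(-34) = 34/5 - 647/328*(-34) = 34/5 + 10999/164 = 60571/820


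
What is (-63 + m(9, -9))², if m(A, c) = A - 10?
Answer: 4096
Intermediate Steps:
m(A, c) = -10 + A
(-63 + m(9, -9))² = (-63 + (-10 + 9))² = (-63 - 1)² = (-64)² = 4096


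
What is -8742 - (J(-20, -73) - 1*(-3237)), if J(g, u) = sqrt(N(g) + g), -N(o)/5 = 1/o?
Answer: -11979 - I*sqrt(79)/2 ≈ -11979.0 - 4.4441*I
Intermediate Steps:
N(o) = -5/o
J(g, u) = sqrt(g - 5/g) (J(g, u) = sqrt(-5/g + g) = sqrt(g - 5/g))
-8742 - (J(-20, -73) - 1*(-3237)) = -8742 - (sqrt(-20 - 5/(-20)) - 1*(-3237)) = -8742 - (sqrt(-20 - 5*(-1/20)) + 3237) = -8742 - (sqrt(-20 + 1/4) + 3237) = -8742 - (sqrt(-79/4) + 3237) = -8742 - (I*sqrt(79)/2 + 3237) = -8742 - (3237 + I*sqrt(79)/2) = -8742 + (-3237 - I*sqrt(79)/2) = -11979 - I*sqrt(79)/2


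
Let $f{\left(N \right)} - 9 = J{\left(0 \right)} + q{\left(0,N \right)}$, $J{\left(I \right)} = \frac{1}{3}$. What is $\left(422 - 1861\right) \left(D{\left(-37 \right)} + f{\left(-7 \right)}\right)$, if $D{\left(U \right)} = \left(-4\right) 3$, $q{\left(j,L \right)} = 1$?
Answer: $\frac{7195}{3} \approx 2398.3$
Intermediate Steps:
$J{\left(I \right)} = \frac{1}{3}$
$D{\left(U \right)} = -12$
$f{\left(N \right)} = \frac{31}{3}$ ($f{\left(N \right)} = 9 + \left(\frac{1}{3} + 1\right) = 9 + \frac{4}{3} = \frac{31}{3}$)
$\left(422 - 1861\right) \left(D{\left(-37 \right)} + f{\left(-7 \right)}\right) = \left(422 - 1861\right) \left(-12 + \frac{31}{3}\right) = \left(-1439\right) \left(- \frac{5}{3}\right) = \frac{7195}{3}$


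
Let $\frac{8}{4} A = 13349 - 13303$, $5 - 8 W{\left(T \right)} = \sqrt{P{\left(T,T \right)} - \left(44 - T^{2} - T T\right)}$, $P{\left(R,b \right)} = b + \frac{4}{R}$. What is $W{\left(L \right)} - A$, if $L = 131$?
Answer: $- \frac{179}{8} - \frac{\sqrt{590493373}}{1048} \approx -45.562$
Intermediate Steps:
$W{\left(T \right)} = \frac{5}{8} - \frac{\sqrt{-44 + T + 2 T^{2} + \frac{4}{T}}}{8}$ ($W{\left(T \right)} = \frac{5}{8} - \frac{\sqrt{\left(T + \frac{4}{T}\right) - \left(44 - T^{2} - T T\right)}}{8} = \frac{5}{8} - \frac{\sqrt{\left(T + \frac{4}{T}\right) + \left(\left(T^{2} + T^{2}\right) - 44\right)}}{8} = \frac{5}{8} - \frac{\sqrt{\left(T + \frac{4}{T}\right) + \left(2 T^{2} - 44\right)}}{8} = \frac{5}{8} - \frac{\sqrt{\left(T + \frac{4}{T}\right) + \left(-44 + 2 T^{2}\right)}}{8} = \frac{5}{8} - \frac{\sqrt{-44 + T + 2 T^{2} + \frac{4}{T}}}{8}$)
$A = 23$ ($A = \frac{13349 - 13303}{2} = \frac{1}{2} \cdot 46 = 23$)
$W{\left(L \right)} - A = \left(\frac{5}{8} - \frac{\sqrt{-44 + 131 + 2 \cdot 131^{2} + \frac{4}{131}}}{8}\right) - 23 = \left(\frac{5}{8} - \frac{\sqrt{-44 + 131 + 2 \cdot 17161 + 4 \cdot \frac{1}{131}}}{8}\right) - 23 = \left(\frac{5}{8} - \frac{\sqrt{-44 + 131 + 34322 + \frac{4}{131}}}{8}\right) - 23 = \left(\frac{5}{8} - \frac{\sqrt{\frac{4507583}{131}}}{8}\right) - 23 = \left(\frac{5}{8} - \frac{\frac{1}{131} \sqrt{590493373}}{8}\right) - 23 = \left(\frac{5}{8} - \frac{\sqrt{590493373}}{1048}\right) - 23 = - \frac{179}{8} - \frac{\sqrt{590493373}}{1048}$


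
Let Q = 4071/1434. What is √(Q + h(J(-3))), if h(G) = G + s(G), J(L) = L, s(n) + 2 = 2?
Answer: I*√36806/478 ≈ 0.40136*I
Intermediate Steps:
s(n) = 0 (s(n) = -2 + 2 = 0)
Q = 1357/478 (Q = 4071*(1/1434) = 1357/478 ≈ 2.8389)
h(G) = G (h(G) = G + 0 = G)
√(Q + h(J(-3))) = √(1357/478 - 3) = √(-77/478) = I*√36806/478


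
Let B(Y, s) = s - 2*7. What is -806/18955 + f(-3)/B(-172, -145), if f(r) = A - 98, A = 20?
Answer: 450112/1004615 ≈ 0.44804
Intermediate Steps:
B(Y, s) = -14 + s (B(Y, s) = s - 14 = -14 + s)
f(r) = -78 (f(r) = 20 - 98 = -78)
-806/18955 + f(-3)/B(-172, -145) = -806/18955 - 78/(-14 - 145) = -806*1/18955 - 78/(-159) = -806/18955 - 78*(-1/159) = -806/18955 + 26/53 = 450112/1004615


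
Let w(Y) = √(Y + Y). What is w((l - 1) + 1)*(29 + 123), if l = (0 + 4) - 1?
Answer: 152*√6 ≈ 372.32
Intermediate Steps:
l = 3 (l = 4 - 1 = 3)
w(Y) = √2*√Y (w(Y) = √(2*Y) = √2*√Y)
w((l - 1) + 1)*(29 + 123) = (√2*√((3 - 1) + 1))*(29 + 123) = (√2*√(2 + 1))*152 = (√2*√3)*152 = √6*152 = 152*√6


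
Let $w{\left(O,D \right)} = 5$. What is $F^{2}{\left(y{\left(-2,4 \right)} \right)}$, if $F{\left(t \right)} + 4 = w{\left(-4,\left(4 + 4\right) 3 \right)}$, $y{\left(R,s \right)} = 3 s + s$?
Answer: $1$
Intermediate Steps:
$y{\left(R,s \right)} = 4 s$
$F{\left(t \right)} = 1$ ($F{\left(t \right)} = -4 + 5 = 1$)
$F^{2}{\left(y{\left(-2,4 \right)} \right)} = 1^{2} = 1$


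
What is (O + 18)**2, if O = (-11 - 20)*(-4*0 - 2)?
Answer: 6400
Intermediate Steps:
O = 62 (O = -31*(0 - 2) = -31*(-2) = 62)
(O + 18)**2 = (62 + 18)**2 = 80**2 = 6400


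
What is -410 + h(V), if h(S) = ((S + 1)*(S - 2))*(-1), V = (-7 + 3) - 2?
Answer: -450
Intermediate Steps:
V = -6 (V = -4 - 2 = -6)
h(S) = -(1 + S)*(-2 + S) (h(S) = ((1 + S)*(-2 + S))*(-1) = -(1 + S)*(-2 + S))
-410 + h(V) = -410 + (2 - 6 - 1*(-6)²) = -410 + (2 - 6 - 1*36) = -410 + (2 - 6 - 36) = -410 - 40 = -450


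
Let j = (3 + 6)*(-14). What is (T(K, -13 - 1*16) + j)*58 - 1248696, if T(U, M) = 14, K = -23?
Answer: -1255192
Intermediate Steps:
j = -126 (j = 9*(-14) = -126)
(T(K, -13 - 1*16) + j)*58 - 1248696 = (14 - 126)*58 - 1248696 = -112*58 - 1248696 = -6496 - 1248696 = -1255192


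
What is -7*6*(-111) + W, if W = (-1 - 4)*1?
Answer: 4657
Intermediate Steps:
W = -5 (W = -5*1 = -5)
-7*6*(-111) + W = -7*6*(-111) - 5 = -42*(-111) - 5 = 4662 - 5 = 4657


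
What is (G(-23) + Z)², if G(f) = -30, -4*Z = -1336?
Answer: 92416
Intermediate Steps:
Z = 334 (Z = -¼*(-1336) = 334)
(G(-23) + Z)² = (-30 + 334)² = 304² = 92416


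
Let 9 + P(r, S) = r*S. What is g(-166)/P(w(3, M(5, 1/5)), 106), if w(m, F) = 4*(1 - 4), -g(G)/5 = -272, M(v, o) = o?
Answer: -1360/1281 ≈ -1.0617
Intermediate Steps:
g(G) = 1360 (g(G) = -5*(-272) = 1360)
w(m, F) = -12 (w(m, F) = 4*(-3) = -12)
P(r, S) = -9 + S*r (P(r, S) = -9 + r*S = -9 + S*r)
g(-166)/P(w(3, M(5, 1/5)), 106) = 1360/(-9 + 106*(-12)) = 1360/(-9 - 1272) = 1360/(-1281) = 1360*(-1/1281) = -1360/1281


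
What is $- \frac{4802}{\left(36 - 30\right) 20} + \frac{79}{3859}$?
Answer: $- \frac{9260719}{231540} \approx -39.996$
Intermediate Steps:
$- \frac{4802}{\left(36 - 30\right) 20} + \frac{79}{3859} = - \frac{4802}{6 \cdot 20} + 79 \cdot \frac{1}{3859} = - \frac{4802}{120} + \frac{79}{3859} = \left(-4802\right) \frac{1}{120} + \frac{79}{3859} = - \frac{2401}{60} + \frac{79}{3859} = - \frac{9260719}{231540}$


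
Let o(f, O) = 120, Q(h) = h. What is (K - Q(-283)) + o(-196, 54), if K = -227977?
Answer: -227574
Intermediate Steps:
(K - Q(-283)) + o(-196, 54) = (-227977 - 1*(-283)) + 120 = (-227977 + 283) + 120 = -227694 + 120 = -227574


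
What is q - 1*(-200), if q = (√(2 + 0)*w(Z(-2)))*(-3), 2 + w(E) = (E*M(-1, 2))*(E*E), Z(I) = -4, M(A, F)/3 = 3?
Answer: 200 + 1734*√2 ≈ 2652.2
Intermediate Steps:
M(A, F) = 9 (M(A, F) = 3*3 = 9)
w(E) = -2 + 9*E³ (w(E) = -2 + (E*9)*(E*E) = -2 + (9*E)*E² = -2 + 9*E³)
q = 1734*√2 (q = (√(2 + 0)*(-2 + 9*(-4)³))*(-3) = (√2*(-2 + 9*(-64)))*(-3) = (√2*(-2 - 576))*(-3) = (√2*(-578))*(-3) = -578*√2*(-3) = 1734*√2 ≈ 2452.2)
q - 1*(-200) = 1734*√2 - 1*(-200) = 1734*√2 + 200 = 200 + 1734*√2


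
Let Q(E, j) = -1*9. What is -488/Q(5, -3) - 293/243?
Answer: 12883/243 ≈ 53.016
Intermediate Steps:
Q(E, j) = -9
-488/Q(5, -3) - 293/243 = -488/(-9) - 293/243 = -488*(-⅑) - 293*1/243 = 488/9 - 293/243 = 12883/243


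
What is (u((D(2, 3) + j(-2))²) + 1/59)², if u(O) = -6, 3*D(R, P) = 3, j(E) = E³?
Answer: 124609/3481 ≈ 35.797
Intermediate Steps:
D(R, P) = 1 (D(R, P) = (⅓)*3 = 1)
(u((D(2, 3) + j(-2))²) + 1/59)² = (-6 + 1/59)² = (-353/59)² = 124609/3481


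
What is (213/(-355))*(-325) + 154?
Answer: 349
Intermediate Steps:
(213/(-355))*(-325) + 154 = (213*(-1/355))*(-325) + 154 = -⅗*(-325) + 154 = 195 + 154 = 349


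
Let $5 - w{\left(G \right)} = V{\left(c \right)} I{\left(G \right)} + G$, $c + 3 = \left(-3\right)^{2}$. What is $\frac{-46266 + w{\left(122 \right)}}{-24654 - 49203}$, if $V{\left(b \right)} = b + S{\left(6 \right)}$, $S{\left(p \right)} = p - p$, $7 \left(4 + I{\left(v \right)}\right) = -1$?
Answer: $\frac{108169}{172333} \approx 0.62767$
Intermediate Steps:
$I{\left(v \right)} = - \frac{29}{7}$ ($I{\left(v \right)} = -4 + \frac{1}{7} \left(-1\right) = -4 - \frac{1}{7} = - \frac{29}{7}$)
$c = 6$ ($c = -3 + \left(-3\right)^{2} = -3 + 9 = 6$)
$S{\left(p \right)} = 0$
$V{\left(b \right)} = b$ ($V{\left(b \right)} = b + 0 = b$)
$w{\left(G \right)} = \frac{209}{7} - G$ ($w{\left(G \right)} = 5 - \left(6 \left(- \frac{29}{7}\right) + G\right) = 5 - \left(- \frac{174}{7} + G\right) = \frac{209}{7} - G$)
$\frac{-46266 + w{\left(122 \right)}}{-24654 - 49203} = \frac{-46266 + \left(\frac{209}{7} - 122\right)}{-24654 - 49203} = \frac{-46266 + \left(\frac{209}{7} - 122\right)}{-73857} = \left(-46266 - \frac{645}{7}\right) \left(- \frac{1}{73857}\right) = \left(- \frac{324507}{7}\right) \left(- \frac{1}{73857}\right) = \frac{108169}{172333}$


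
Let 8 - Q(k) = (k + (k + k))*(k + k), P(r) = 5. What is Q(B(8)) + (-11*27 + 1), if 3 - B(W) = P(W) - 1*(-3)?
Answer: -438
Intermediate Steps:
B(W) = -5 (B(W) = 3 - (5 - 1*(-3)) = 3 - (5 + 3) = 3 - 1*8 = 3 - 8 = -5)
Q(k) = 8 - 6*k² (Q(k) = 8 - (k + (k + k))*(k + k) = 8 - (k + 2*k)*2*k = 8 - 3*k*2*k = 8 - 6*k²)
Q(B(8)) + (-11*27 + 1) = (8 - 6*(-5)²) + (-11*27 + 1) = (8 - 6*25) + (-297 + 1) = (8 - 150) - 296 = -142 - 296 = -438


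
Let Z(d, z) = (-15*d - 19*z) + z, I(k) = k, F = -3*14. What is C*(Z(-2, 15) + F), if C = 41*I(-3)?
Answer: 34686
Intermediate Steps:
F = -42
C = -123 (C = 41*(-3) = -123)
Z(d, z) = -18*z - 15*d (Z(d, z) = (-19*z - 15*d) + z = -18*z - 15*d)
C*(Z(-2, 15) + F) = -123*((-18*15 - 15*(-2)) - 42) = -123*((-270 + 30) - 42) = -123*(-240 - 42) = -123*(-282) = 34686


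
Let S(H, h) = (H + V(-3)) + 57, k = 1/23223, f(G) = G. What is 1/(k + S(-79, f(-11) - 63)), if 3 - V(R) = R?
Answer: -23223/371567 ≈ -0.062500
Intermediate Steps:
V(R) = 3 - R
k = 1/23223 ≈ 4.3061e-5
S(H, h) = 63 + H (S(H, h) = (H + (3 - 1*(-3))) + 57 = (H + (3 + 3)) + 57 = (H + 6) + 57 = (6 + H) + 57 = 63 + H)
1/(k + S(-79, f(-11) - 63)) = 1/(1/23223 + (63 - 79)) = 1/(1/23223 - 16) = 1/(-371567/23223) = -23223/371567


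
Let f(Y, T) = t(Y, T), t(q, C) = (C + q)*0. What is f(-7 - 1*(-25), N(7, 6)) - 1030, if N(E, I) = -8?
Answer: -1030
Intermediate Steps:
t(q, C) = 0
f(Y, T) = 0
f(-7 - 1*(-25), N(7, 6)) - 1030 = 0 - 1030 = -1030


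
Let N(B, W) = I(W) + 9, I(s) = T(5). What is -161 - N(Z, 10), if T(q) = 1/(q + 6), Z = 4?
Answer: -1871/11 ≈ -170.09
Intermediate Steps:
T(q) = 1/(6 + q)
I(s) = 1/11 (I(s) = 1/(6 + 5) = 1/11)
N(B, W) = 100/11 (N(B, W) = 1/11 + 9 = 100/11)
-161 - N(Z, 10) = -161 - 1*100/11 = -161 - 100/11 = -1871/11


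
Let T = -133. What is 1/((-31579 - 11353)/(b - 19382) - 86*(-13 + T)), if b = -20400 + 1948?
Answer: 18917/237543318 ≈ 7.9636e-5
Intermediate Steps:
b = -18452
1/((-31579 - 11353)/(b - 19382) - 86*(-13 + T)) = 1/((-31579 - 11353)/(-18452 - 19382) - 86*(-13 - 133)) = 1/(-42932/(-37834) - 86*(-146)) = 1/(-42932*(-1/37834) + 12556) = 1/(21466/18917 + 12556) = 1/(237543318/18917) = 18917/237543318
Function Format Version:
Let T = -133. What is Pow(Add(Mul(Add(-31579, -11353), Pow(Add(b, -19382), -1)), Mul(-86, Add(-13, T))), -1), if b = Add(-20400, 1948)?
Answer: Rational(18917, 237543318) ≈ 7.9636e-5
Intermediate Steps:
b = -18452
Pow(Add(Mul(Add(-31579, -11353), Pow(Add(b, -19382), -1)), Mul(-86, Add(-13, T))), -1) = Pow(Add(Mul(Add(-31579, -11353), Pow(Add(-18452, -19382), -1)), Mul(-86, Add(-13, -133))), -1) = Pow(Add(Mul(-42932, Pow(-37834, -1)), Mul(-86, -146)), -1) = Pow(Add(Mul(-42932, Rational(-1, 37834)), 12556), -1) = Pow(Add(Rational(21466, 18917), 12556), -1) = Pow(Rational(237543318, 18917), -1) = Rational(18917, 237543318)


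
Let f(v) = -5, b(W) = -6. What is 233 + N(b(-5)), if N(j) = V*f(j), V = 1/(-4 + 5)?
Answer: 228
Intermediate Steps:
V = 1 (V = 1/1 = 1)
N(j) = -5 (N(j) = 1*(-5) = -5)
233 + N(b(-5)) = 233 - 5 = 228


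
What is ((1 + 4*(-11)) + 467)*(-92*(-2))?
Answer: 78016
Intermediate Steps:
((1 + 4*(-11)) + 467)*(-92*(-2)) = ((1 - 44) + 467)*184 = (-43 + 467)*184 = 424*184 = 78016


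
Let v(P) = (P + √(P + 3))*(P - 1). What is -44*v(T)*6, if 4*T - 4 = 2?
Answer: -198 - 198*√2 ≈ -478.01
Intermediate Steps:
T = 3/2 (T = 1 + (¼)*2 = 1 + ½ = 3/2 ≈ 1.5000)
v(P) = (-1 + P)*(P + √(3 + P)) (v(P) = (P + √(3 + P))*(-1 + P) = (-1 + P)*(P + √(3 + P)))
-44*v(T)*6 = -44*((3/2)² - 1*3/2 - √(3 + 3/2) + 3*√(3 + 3/2)/2)*6 = -44*(9/4 - 3/2 - √(9/2) + 3*√(9/2)/2)*6 = -44*(9/4 - 3/2 - 3*√2/2 + 3*(3*√2/2)/2)*6 = -44*(9/4 - 3/2 - 3*√2/2 + 9*√2/4)*6 = -44*(¾ + 3*√2/4)*6 = (-33 - 33*√2)*6 = -198 - 198*√2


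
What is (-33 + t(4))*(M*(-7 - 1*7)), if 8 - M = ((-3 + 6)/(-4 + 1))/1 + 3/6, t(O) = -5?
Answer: 4522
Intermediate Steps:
M = 17/2 (M = 8 - (((-3 + 6)/(-4 + 1))/1 + 3/6) = 8 - ((3/(-3))*1 + 3*(⅙)) = 8 - ((3*(-⅓))*1 + ½) = 8 - (-1*1 + ½) = 8 - (-1 + ½) = 8 - 1*(-½) = 8 + ½ = 17/2 ≈ 8.5000)
(-33 + t(4))*(M*(-7 - 1*7)) = (-33 - 5)*(17*(-7 - 1*7)/2) = -323*(-7 - 7) = -323*(-14) = -38*(-119) = 4522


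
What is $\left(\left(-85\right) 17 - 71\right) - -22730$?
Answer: $21214$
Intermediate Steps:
$\left(\left(-85\right) 17 - 71\right) - -22730 = \left(-1445 - 71\right) + 22730 = -1516 + 22730 = 21214$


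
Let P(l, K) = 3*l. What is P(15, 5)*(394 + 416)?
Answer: 36450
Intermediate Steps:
P(15, 5)*(394 + 416) = (3*15)*(394 + 416) = 45*810 = 36450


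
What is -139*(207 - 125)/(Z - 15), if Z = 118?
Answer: -11398/103 ≈ -110.66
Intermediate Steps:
-139*(207 - 125)/(Z - 15) = -139*(207 - 125)/(118 - 15) = -11398/103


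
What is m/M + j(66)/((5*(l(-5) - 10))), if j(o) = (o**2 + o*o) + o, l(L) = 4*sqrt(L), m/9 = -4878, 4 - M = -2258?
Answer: -661306/5655 - 2926*I*sqrt(5)/75 ≈ -116.94 - 87.236*I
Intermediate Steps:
M = 2262 (M = 4 - 1*(-2258) = 4 + 2258 = 2262)
m = -43902 (m = 9*(-4878) = -43902)
j(o) = o + 2*o**2 (j(o) = (o**2 + o**2) + o = 2*o**2 + o = o + 2*o**2)
m/M + j(66)/((5*(l(-5) - 10))) = -43902/2262 + (66*(1 + 2*66))/((5*(4*sqrt(-5) - 10))) = -43902*1/2262 + (66*(1 + 132))/((5*(4*(I*sqrt(5)) - 10))) = -7317/377 + (66*133)/((5*(4*I*sqrt(5) - 10))) = -7317/377 + 8778/((5*(-10 + 4*I*sqrt(5)))) = -7317/377 + 8778/(-50 + 20*I*sqrt(5))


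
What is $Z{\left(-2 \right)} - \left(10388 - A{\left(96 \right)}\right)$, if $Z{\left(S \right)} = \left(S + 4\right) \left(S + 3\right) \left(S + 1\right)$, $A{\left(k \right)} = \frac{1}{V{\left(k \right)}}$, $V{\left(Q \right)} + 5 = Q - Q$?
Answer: $- \frac{51951}{5} \approx -10390.0$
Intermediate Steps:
$V{\left(Q \right)} = -5$ ($V{\left(Q \right)} = -5 + \left(Q - Q\right) = -5 + 0 = -5$)
$A{\left(k \right)} = - \frac{1}{5}$ ($A{\left(k \right)} = \frac{1}{-5} = - \frac{1}{5}$)
$Z{\left(S \right)} = \left(1 + S\right) \left(3 + S\right) \left(4 + S\right)$ ($Z{\left(S \right)} = \left(4 + S\right) \left(3 + S\right) \left(1 + S\right) = \left(3 + S\right) \left(4 + S\right) \left(1 + S\right) = \left(1 + S\right) \left(3 + S\right) \left(4 + S\right)$)
$Z{\left(-2 \right)} - \left(10388 - A{\left(96 \right)}\right) = \left(12 + \left(-2\right)^{3} + 8 \left(-2\right)^{2} + 19 \left(-2\right)\right) - \left(10388 - - \frac{1}{5}\right) = \left(12 - 8 + 8 \cdot 4 - 38\right) - \left(10388 + \frac{1}{5}\right) = \left(12 - 8 + 32 - 38\right) - \frac{51941}{5} = -2 - \frac{51941}{5} = - \frac{51951}{5}$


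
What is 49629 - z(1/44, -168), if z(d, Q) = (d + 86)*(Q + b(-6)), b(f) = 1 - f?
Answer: 2793061/44 ≈ 63479.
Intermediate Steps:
z(d, Q) = (7 + Q)*(86 + d) (z(d, Q) = (d + 86)*(Q + (1 - 1*(-6))) = (86 + d)*(Q + (1 + 6)) = (86 + d)*(Q + 7) = (86 + d)*(7 + Q) = (7 + Q)*(86 + d))
49629 - z(1/44, -168) = 49629 - (602 + 7/44 + 86*(-168) - 168/44) = 49629 - (602 + 7*(1/44) - 14448 - 168*1/44) = 49629 - (602 + 7/44 - 14448 - 42/11) = 49629 - 1*(-609385/44) = 49629 + 609385/44 = 2793061/44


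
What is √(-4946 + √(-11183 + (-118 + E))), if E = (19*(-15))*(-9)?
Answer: √(-4946 + 4*I*√546) ≈ 0.6645 + 70.331*I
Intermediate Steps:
E = 2565 (E = -285*(-9) = 2565)
√(-4946 + √(-11183 + (-118 + E))) = √(-4946 + √(-11183 + (-118 + 2565))) = √(-4946 + √(-11183 + 2447)) = √(-4946 + √(-8736)) = √(-4946 + 4*I*√546)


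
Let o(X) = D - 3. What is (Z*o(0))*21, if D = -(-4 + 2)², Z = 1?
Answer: -147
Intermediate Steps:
D = -4 (D = -1*(-2)² = -1*4 = -4)
o(X) = -7 (o(X) = -4 - 3 = -7)
(Z*o(0))*21 = (1*(-7))*21 = -7*21 = -147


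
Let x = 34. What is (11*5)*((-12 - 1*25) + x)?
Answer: -165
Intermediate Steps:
(11*5)*((-12 - 1*25) + x) = (11*5)*((-12 - 1*25) + 34) = 55*((-12 - 25) + 34) = 55*(-37 + 34) = 55*(-3) = -165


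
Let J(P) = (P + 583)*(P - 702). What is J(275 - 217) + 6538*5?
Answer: -380114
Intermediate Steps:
J(P) = (-702 + P)*(583 + P) (J(P) = (583 + P)*(-702 + P) = (-702 + P)*(583 + P))
J(275 - 217) + 6538*5 = (-409266 + (275 - 217)**2 - 119*(275 - 217)) + 6538*5 = (-409266 + 58**2 - 119*58) + 32690 = (-409266 + 3364 - 6902) + 32690 = -412804 + 32690 = -380114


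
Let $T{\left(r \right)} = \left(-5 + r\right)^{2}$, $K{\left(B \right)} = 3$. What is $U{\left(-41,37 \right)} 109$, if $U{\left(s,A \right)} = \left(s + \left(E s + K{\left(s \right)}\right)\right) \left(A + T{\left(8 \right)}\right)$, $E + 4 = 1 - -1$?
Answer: $220616$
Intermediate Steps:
$E = -2$ ($E = -4 + \left(1 - -1\right) = -4 + \left(1 + 1\right) = -4 + 2 = -2$)
$U{\left(s,A \right)} = \left(3 - s\right) \left(9 + A\right)$ ($U{\left(s,A \right)} = \left(s - \left(-3 + 2 s\right)\right) \left(A + \left(-5 + 8\right)^{2}\right) = \left(s - \left(-3 + 2 s\right)\right) \left(A + 3^{2}\right) = \left(3 - s\right) \left(A + 9\right) = \left(3 - s\right) \left(9 + A\right)$)
$U{\left(-41,37 \right)} 109 = \left(27 - -369 + 3 \cdot 37 - 37 \left(-41\right)\right) 109 = \left(27 + 369 + 111 + 1517\right) 109 = 2024 \cdot 109 = 220616$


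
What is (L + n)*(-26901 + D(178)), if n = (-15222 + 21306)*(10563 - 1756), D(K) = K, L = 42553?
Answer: -1433003264543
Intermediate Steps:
n = 53581788 (n = 6084*8807 = 53581788)
(L + n)*(-26901 + D(178)) = (42553 + 53581788)*(-26901 + 178) = 53624341*(-26723) = -1433003264543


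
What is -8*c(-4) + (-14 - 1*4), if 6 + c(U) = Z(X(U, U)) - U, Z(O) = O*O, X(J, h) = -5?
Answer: -202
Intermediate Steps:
Z(O) = O**2
c(U) = 19 - U (c(U) = -6 + ((-5)**2 - U) = -6 + (25 - U) = 19 - U)
-8*c(-4) + (-14 - 1*4) = -8*(19 - 1*(-4)) + (-14 - 1*4) = -8*(19 + 4) + (-14 - 4) = -8*23 - 18 = -184 - 18 = -202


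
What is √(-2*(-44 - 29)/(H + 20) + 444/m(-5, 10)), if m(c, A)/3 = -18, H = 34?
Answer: I*√447/9 ≈ 2.3492*I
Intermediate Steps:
m(c, A) = -54 (m(c, A) = 3*(-18) = -54)
√(-2*(-44 - 29)/(H + 20) + 444/m(-5, 10)) = √(-2*(-44 - 29)/(34 + 20) + 444/(-54)) = √(-(-146)/54 + 444*(-1/54)) = √(-(-146)/54 - 74/9) = √(-2*(-73/54) - 74/9) = √(73/27 - 74/9) = √(-149/27) = I*√447/9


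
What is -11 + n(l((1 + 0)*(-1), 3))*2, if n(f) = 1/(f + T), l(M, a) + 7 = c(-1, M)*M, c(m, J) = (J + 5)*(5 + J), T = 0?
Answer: -255/23 ≈ -11.087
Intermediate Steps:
c(m, J) = (5 + J)**2 (c(m, J) = (5 + J)*(5 + J) = (5 + J)**2)
l(M, a) = -7 + M*(5 + M)**2 (l(M, a) = -7 + (5 + M)**2*M = -7 + M*(5 + M)**2)
n(f) = 1/f (n(f) = 1/(f + 0) = 1/f)
-11 + n(l((1 + 0)*(-1), 3))*2 = -11 + 2/(-7 + ((1 + 0)*(-1))*(5 + (1 + 0)*(-1))**2) = -11 + 2/(-7 + (1*(-1))*(5 + 1*(-1))**2) = -11 + 2/(-7 - (5 - 1)**2) = -11 + 2/(-7 - 1*4**2) = -11 + 2/(-7 - 1*16) = -11 + 2/(-7 - 16) = -11 + 2/(-23) = -11 - 1/23*2 = -11 - 2/23 = -255/23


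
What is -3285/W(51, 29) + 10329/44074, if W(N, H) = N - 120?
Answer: 48498597/1013702 ≈ 47.843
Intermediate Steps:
W(N, H) = -120 + N
-3285/W(51, 29) + 10329/44074 = -3285/(-120 + 51) + 10329/44074 = -3285/(-69) + 10329*(1/44074) = -3285*(-1/69) + 10329/44074 = 1095/23 + 10329/44074 = 48498597/1013702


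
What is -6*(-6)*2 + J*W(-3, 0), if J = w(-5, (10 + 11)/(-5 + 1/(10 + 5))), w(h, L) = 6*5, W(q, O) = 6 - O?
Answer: 252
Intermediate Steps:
w(h, L) = 30
J = 30
-6*(-6)*2 + J*W(-3, 0) = -6*(-6)*2 + 30*(6 - 1*0) = 36*2 + 30*(6 + 0) = 72 + 30*6 = 72 + 180 = 252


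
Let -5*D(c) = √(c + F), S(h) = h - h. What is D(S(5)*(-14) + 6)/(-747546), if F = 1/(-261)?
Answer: √45385/325182510 ≈ 6.5513e-7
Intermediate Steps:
F = -1/261 ≈ -0.0038314
S(h) = 0
D(c) = -√(-1/261 + c)/5 (D(c) = -√(c - 1/261)/5 = -√(-1/261 + c)/5)
D(S(5)*(-14) + 6)/(-747546) = -√(-29 + 7569*(0*(-14) + 6))/435/(-747546) = -√(-29 + 7569*(0 + 6))/435*(-1/747546) = -√(-29 + 7569*6)/435*(-1/747546) = -√(-29 + 45414)/435*(-1/747546) = -√45385/435*(-1/747546) = √45385/325182510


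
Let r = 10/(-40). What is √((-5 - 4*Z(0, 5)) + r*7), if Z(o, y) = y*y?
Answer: I*√427/2 ≈ 10.332*I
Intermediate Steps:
Z(o, y) = y²
r = -¼ (r = 10*(-1/40) = -¼ ≈ -0.25000)
√((-5 - 4*Z(0, 5)) + r*7) = √((-5 - 4*5²) - ¼*7) = √((-5 - 4*25) - 7/4) = √((-5 - 100) - 7/4) = √(-105 - 7/4) = √(-427/4) = I*√427/2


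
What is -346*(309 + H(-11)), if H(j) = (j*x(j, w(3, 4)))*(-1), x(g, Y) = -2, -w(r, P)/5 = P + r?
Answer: -99302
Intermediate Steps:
w(r, P) = -5*P - 5*r (w(r, P) = -5*(P + r) = -5*P - 5*r)
H(j) = 2*j (H(j) = (j*(-2))*(-1) = -2*j*(-1) = 2*j)
-346*(309 + H(-11)) = -346*(309 + 2*(-11)) = -346*(309 - 22) = -346*287 = -99302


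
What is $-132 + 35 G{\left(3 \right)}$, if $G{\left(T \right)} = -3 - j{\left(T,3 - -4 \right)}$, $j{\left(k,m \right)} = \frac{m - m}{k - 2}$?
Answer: $-237$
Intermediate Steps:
$j{\left(k,m \right)} = 0$ ($j{\left(k,m \right)} = \frac{0}{-2 + k} = 0$)
$G{\left(T \right)} = -3$ ($G{\left(T \right)} = -3 - 0 = -3 + 0 = -3$)
$-132 + 35 G{\left(3 \right)} = -132 + 35 \left(-3\right) = -132 - 105 = -237$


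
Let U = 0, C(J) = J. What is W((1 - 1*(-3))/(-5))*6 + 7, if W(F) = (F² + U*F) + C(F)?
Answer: 151/25 ≈ 6.0400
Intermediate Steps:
W(F) = F + F² (W(F) = (F² + 0*F) + F = (F² + 0) + F = F² + F = F + F²)
W((1 - 1*(-3))/(-5))*6 + 7 = (((1 - 1*(-3))/(-5))*(1 + (1 - 1*(-3))/(-5)))*6 + 7 = (((1 + 3)*(-⅕))*(1 + (1 + 3)*(-⅕)))*6 + 7 = ((4*(-⅕))*(1 + 4*(-⅕)))*6 + 7 = -4*(1 - ⅘)/5*6 + 7 = -⅘*⅕*6 + 7 = -4/25*6 + 7 = -24/25 + 7 = 151/25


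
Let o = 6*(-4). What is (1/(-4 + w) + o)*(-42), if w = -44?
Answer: 8071/8 ≈ 1008.9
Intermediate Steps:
o = -24
(1/(-4 + w) + o)*(-42) = (1/(-4 - 44) - 24)*(-42) = (1/(-48) - 24)*(-42) = (-1/48 - 24)*(-42) = -1153/48*(-42) = 8071/8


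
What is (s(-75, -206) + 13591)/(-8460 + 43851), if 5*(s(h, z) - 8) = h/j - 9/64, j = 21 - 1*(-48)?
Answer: 100086833/260477760 ≈ 0.38424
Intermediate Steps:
j = 69 (j = 21 + 48 = 69)
s(h, z) = 2551/320 + h/345 (s(h, z) = 8 + (h/69 - 9/64)/5 = 8 + (-9/64 + h/69)/5 = 8 + (-9/320 + h/345) = 2551/320 + h/345)
(s(-75, -206) + 13591)/(-8460 + 43851) = ((2551/320 + (1/345)*(-75)) + 13591)/(-8460 + 43851) = ((2551/320 - 5/23) + 13591)/35391 = (57073/7360 + 13591)*(1/35391) = (100086833/7360)*(1/35391) = 100086833/260477760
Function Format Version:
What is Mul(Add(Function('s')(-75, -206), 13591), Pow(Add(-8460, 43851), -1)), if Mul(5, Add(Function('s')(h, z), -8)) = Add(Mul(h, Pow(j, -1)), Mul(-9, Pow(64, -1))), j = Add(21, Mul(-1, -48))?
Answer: Rational(100086833, 260477760) ≈ 0.38424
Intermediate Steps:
j = 69 (j = Add(21, 48) = 69)
Function('s')(h, z) = Add(Rational(2551, 320), Mul(Rational(1, 345), h)) (Function('s')(h, z) = Add(8, Mul(Rational(1, 5), Add(Mul(h, Pow(69, -1)), Mul(-9, Pow(64, -1))))) = Add(8, Mul(Rational(1, 5), Add(Mul(h, Rational(1, 69)), Mul(-9, Rational(1, 64))))) = Add(8, Mul(Rational(1, 5), Add(Mul(Rational(1, 69), h), Rational(-9, 64)))) = Add(8, Mul(Rational(1, 5), Add(Rational(-9, 64), Mul(Rational(1, 69), h)))) = Add(8, Add(Rational(-9, 320), Mul(Rational(1, 345), h))) = Add(Rational(2551, 320), Mul(Rational(1, 345), h)))
Mul(Add(Function('s')(-75, -206), 13591), Pow(Add(-8460, 43851), -1)) = Mul(Add(Add(Rational(2551, 320), Mul(Rational(1, 345), -75)), 13591), Pow(Add(-8460, 43851), -1)) = Mul(Add(Add(Rational(2551, 320), Rational(-5, 23)), 13591), Pow(35391, -1)) = Mul(Add(Rational(57073, 7360), 13591), Rational(1, 35391)) = Mul(Rational(100086833, 7360), Rational(1, 35391)) = Rational(100086833, 260477760)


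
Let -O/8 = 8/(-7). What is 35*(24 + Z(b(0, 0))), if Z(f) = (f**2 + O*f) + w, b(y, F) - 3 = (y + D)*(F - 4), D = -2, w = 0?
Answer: 8595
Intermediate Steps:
b(y, F) = 3 + (-4 + F)*(-2 + y) (b(y, F) = 3 + (y - 2)*(F - 4) = 3 + (-2 + y)*(-4 + F) = 3 + (-4 + F)*(-2 + y))
O = 64/7 (O = -64/(-7) = -64*(-1)/7 = -8*(-8/7) = 64/7 ≈ 9.1429)
Z(f) = f**2 + 64*f/7 (Z(f) = (f**2 + 64*f/7) + 0 = f**2 + 64*f/7)
35*(24 + Z(b(0, 0))) = 35*(24 + (11 - 4*0 - 2*0 + 0*0)*(64 + 7*(11 - 4*0 - 2*0 + 0*0))/7) = 35*(24 + (11 + 0 + 0 + 0)*(64 + 7*(11 + 0 + 0 + 0))/7) = 35*(24 + (1/7)*11*(64 + 7*11)) = 35*(24 + (1/7)*11*(64 + 77)) = 35*(24 + (1/7)*11*141) = 35*(24 + 1551/7) = 35*(1719/7) = 8595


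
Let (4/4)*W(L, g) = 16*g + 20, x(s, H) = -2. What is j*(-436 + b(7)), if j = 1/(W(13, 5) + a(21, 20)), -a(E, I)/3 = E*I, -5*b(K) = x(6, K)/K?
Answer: 7629/20300 ≈ 0.37581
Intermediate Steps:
W(L, g) = 20 + 16*g (W(L, g) = 16*g + 20 = 20 + 16*g)
b(K) = 2/(5*K) (b(K) = -(-2)/(5*K) = 2/(5*K))
a(E, I) = -3*E*I
j = -1/1160 (j = 1/((20 + 16*5) - 3*21*20) = 1/((20 + 80) - 1260) = 1/(100 - 1260) = 1/(-1160) = -1/1160 ≈ -0.00086207)
j*(-436 + b(7)) = -(-436 + (2/5)/7)/1160 = -(-436 + (2/5)*(1/7))/1160 = -(-436 + 2/35)/1160 = -1/1160*(-15258/35) = 7629/20300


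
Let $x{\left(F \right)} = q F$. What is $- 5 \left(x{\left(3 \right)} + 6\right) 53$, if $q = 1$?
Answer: $-2385$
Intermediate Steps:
$x{\left(F \right)} = F$ ($x{\left(F \right)} = 1 F = F$)
$- 5 \left(x{\left(3 \right)} + 6\right) 53 = - 5 \left(3 + 6\right) 53 = - 5 \cdot 9 \cdot 53 = \left(-5\right) 477 = -2385$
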